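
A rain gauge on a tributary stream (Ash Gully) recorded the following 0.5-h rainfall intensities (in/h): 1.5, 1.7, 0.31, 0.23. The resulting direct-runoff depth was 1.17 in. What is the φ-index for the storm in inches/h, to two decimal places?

φ ≈ 0.43 in/h

Only the 2 blocks with intensity above φ contribute runoff: 1.5, 1.7 in/h.
Σ(I−φ)·Δt = d  ⇒  (1.5+1.7 − 2φ)·0.5 = 1.17
φ = (3.200 − 1.17/0.5) / 2 = 0.43 in/h.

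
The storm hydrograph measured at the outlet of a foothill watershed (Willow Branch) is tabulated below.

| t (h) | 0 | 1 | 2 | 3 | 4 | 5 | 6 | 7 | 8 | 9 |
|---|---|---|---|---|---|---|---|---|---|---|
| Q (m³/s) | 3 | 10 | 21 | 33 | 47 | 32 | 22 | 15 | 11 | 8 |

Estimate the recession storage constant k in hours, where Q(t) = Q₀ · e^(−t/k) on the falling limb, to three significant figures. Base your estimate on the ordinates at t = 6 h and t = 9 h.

On the falling limb, Q drops from 22 to 8 m³/s between t = 6 h and t = 9 h (Δt = 3 h).
k = −Δt / ln(Q₂/Q₁) = −3 / ln(8/22) = 2.97 h.

k ≈ 2.97 h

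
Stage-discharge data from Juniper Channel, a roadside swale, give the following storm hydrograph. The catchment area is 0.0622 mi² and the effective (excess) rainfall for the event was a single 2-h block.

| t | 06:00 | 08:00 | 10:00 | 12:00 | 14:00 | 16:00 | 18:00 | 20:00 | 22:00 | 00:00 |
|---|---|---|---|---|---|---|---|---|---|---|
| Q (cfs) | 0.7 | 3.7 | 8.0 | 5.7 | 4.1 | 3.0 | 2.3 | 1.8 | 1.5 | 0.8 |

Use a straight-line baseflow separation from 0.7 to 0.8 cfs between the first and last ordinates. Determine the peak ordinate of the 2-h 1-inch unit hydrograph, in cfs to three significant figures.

U_p ≈ 6.06 cfs

Direct runoff: 0.00, 2.99, 7.28, 4.97, 3.36, 2.24, 1.53, 1.02, 0.71, 0.00 cfs; ΣQ_DR = 24.10 cfs, peak = 7.28 cfs.
Runoff depth d = ΣQ_DR·Δt / A = 24.10 × 7200 / (0.0622 mi²) = 1.201 in.
The 1-inch UH is the DRH scaled by (1 in)/d, so U_p = 7.28 × 1/1.201 = 6.06 cfs.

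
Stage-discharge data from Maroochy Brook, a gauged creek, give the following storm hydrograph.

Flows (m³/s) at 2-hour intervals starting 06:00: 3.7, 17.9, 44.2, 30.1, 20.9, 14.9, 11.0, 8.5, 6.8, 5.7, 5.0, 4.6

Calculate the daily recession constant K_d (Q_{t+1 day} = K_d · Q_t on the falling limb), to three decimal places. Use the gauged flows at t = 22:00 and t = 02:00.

K_d ≈ 0.158

Between t = 22:00 and t = 02:00 the flow falls from 6.8 to 5.0 m³/s over 2×2 h = 4 h.
Per-interval ratio K = (5.0/6.8)^(1/2) = 0.8575; K_d = K^(24/2) = 0.158.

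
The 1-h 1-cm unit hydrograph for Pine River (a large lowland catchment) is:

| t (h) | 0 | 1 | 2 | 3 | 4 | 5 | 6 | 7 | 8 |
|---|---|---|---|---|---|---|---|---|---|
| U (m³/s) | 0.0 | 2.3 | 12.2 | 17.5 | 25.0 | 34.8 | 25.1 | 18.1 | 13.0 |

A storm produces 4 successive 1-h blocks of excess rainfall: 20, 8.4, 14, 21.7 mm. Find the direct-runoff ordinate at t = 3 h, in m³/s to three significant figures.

Q ≈ 48.5 m³/s

By discrete convolution, Q_j = Σ (P_i / 10 mm) · U_{j−i}.
At t = 3 h (j=3): Q = (20/10)·17.5 + (8.4/10)·12.2 + (14/10)·2.3 + (21.7/10)·0.0 = 48.5 m³/s.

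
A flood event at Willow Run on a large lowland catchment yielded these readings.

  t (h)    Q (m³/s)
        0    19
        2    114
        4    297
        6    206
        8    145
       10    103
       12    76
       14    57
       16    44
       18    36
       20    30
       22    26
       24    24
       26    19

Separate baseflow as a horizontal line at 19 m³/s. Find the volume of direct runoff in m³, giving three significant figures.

Direct-runoff ordinates (Q − Q_b): 0.0, 95.0, 278.0, 187.0, 126.0, 84.0, 57.0, 38.0, 25.0, 17.0, 11.0, 7.0, 5.0, 0.0 m³/s.
ΣQ_DR = 930.0 m³/s.
With Δt = 2 h = 7200 s, V = ΣQ_DR · Δt = 930.0 × 7200 = 6.70 × 10^6 m³.

V ≈ 6.70 × 10^6 m³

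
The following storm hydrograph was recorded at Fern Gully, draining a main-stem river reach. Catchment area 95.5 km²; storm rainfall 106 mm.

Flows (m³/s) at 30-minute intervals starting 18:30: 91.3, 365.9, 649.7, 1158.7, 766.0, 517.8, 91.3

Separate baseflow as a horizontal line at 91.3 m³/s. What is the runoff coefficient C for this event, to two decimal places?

C ≈ 0.53

ΣQ_DR = 3002 m³/s; V = ΣQ_DR·Δt = 5.403 × 10^6 m³.
Runoff depth d = V / A = 56.57 mm.
C = d / P = 56.57 / 106 = 0.53.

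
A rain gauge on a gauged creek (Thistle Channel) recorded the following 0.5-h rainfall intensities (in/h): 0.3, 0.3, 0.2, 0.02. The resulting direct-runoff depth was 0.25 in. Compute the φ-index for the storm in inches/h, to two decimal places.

Only the 3 blocks with intensity above φ contribute runoff: 0.3, 0.3, 0.2 in/h.
Σ(I−φ)·Δt = d  ⇒  (0.3+0.3+0.2 − 3φ)·0.5 = 0.25
φ = (0.8000 − 0.25/0.5) / 3 = 0.10 in/h.

φ ≈ 0.10 in/h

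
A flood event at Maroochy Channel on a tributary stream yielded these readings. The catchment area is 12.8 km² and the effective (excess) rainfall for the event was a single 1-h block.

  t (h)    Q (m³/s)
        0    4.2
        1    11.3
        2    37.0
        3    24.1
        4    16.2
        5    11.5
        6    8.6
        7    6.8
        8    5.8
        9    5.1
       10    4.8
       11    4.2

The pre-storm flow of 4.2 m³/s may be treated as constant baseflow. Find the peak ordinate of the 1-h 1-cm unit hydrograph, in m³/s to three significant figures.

U_p ≈ 13.1 m³/s

Direct runoff: 0.0, 7.1, 32.8, 19.9, 12.0, 7.3, 4.4, 2.6, 1.6, 0.9, 0.6, 0.0 m³/s; ΣQ_DR = 89.20 m³/s, peak = 32.8 m³/s.
Runoff depth d = ΣQ_DR·Δt / A = 89.20 × 3600 / (12.8 km²) = 25.09 mm.
The 1-cm UH is the DRH scaled by (10 mm)/d, so U_p = 32.8 × 10/25.09 = 13.1 m³/s.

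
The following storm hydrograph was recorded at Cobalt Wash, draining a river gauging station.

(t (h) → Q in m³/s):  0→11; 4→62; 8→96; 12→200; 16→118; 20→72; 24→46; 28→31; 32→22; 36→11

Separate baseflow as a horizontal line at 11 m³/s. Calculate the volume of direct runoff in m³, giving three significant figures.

Direct-runoff ordinates (Q − Q_b): 0.0, 51.0, 85.0, 189.0, 107.0, 61.0, 35.0, 20.0, 11.0, 0.0 m³/s.
ΣQ_DR = 559.0 m³/s.
With Δt = 4 h = 14400 s, V = ΣQ_DR · Δt = 559.0 × 14400 = 8.05 × 10^6 m³.

V ≈ 8.05 × 10^6 m³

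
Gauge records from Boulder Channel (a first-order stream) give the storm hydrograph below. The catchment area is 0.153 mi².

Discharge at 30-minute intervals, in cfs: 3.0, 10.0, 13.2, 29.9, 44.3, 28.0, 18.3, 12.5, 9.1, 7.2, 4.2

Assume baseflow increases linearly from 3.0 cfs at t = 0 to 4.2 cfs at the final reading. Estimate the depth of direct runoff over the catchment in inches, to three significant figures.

d ≈ 0.709 in

Direct runoff: 0.00, 6.88, 9.96, 26.54, 40.82, 24.40, 14.58, 8.66, 5.14, 3.12, 0.00 cfs; ΣQ_DR = 140.1 cfs.
V = ΣQ_DR · Δt = 140.1 × 1800 s = 2.522 × 10^5 ft³.
Over A = 0.153 mi², depth = V / A = 0.709 in.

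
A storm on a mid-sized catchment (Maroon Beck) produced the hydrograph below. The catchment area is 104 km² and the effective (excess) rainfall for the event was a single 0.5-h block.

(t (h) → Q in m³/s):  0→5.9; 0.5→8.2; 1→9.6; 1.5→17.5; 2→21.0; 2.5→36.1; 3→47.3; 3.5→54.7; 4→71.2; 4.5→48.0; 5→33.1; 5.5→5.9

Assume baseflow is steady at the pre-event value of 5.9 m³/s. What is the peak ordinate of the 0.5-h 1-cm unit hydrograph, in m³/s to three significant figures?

U_p ≈ 131 m³/s

Direct runoff: 0.0, 2.3, 3.7, 11.6, 15.1, 30.2, 41.4, 48.8, 65.3, 42.1, 27.2, 0.0 m³/s; ΣQ_DR = 287.7 m³/s, peak = 65.3 m³/s.
Runoff depth d = ΣQ_DR·Δt / A = 287.7 × 1800 / (104 km²) = 4.979 mm.
The 1-cm UH is the DRH scaled by (10 mm)/d, so U_p = 65.3 × 10/4.979 = 131 m³/s.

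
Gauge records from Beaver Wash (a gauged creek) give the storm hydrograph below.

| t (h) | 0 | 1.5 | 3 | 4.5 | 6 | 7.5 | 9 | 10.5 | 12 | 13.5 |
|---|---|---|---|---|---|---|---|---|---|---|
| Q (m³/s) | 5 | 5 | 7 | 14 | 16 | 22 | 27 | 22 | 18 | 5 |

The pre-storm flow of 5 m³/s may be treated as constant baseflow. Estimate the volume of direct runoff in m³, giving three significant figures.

V ≈ 4.91 × 10^5 m³

Direct-runoff ordinates (Q − Q_b): 0.0, 0.0, 2.0, 9.0, 11.0, 17.0, 22.0, 17.0, 13.0, 0.0 m³/s.
ΣQ_DR = 91.00 m³/s.
With Δt = 1.5 h = 5400 s, V = ΣQ_DR · Δt = 91.00 × 5400 = 4.91 × 10^5 m³.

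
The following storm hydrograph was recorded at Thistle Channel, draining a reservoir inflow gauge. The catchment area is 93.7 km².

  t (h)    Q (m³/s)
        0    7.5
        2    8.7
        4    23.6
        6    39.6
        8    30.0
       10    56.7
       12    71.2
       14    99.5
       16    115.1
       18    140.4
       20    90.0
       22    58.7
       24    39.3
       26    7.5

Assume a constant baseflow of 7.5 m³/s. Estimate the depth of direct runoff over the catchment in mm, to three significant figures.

d ≈ 52.5 mm

Direct runoff: 0.0, 1.2, 16.1, 32.1, 22.5, 49.2, 63.7, 92.0, 107.6, 132.9, 82.5, 51.2, 31.8, 0.0 m³/s; ΣQ_DR = 682.8 m³/s.
V = ΣQ_DR · Δt = 682.8 × 7200 s = 4.916 × 10^6 m³.
Over A = 93.7 km², depth = V / A = 52.5 mm.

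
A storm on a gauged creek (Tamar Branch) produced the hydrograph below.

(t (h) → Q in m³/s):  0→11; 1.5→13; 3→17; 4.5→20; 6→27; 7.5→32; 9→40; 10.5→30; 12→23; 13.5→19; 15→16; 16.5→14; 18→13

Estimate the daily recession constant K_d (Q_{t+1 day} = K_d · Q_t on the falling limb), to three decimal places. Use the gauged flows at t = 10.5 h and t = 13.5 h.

Between t = 10.5 h and t = 13.5 h the flow falls from 30 to 19 m³/s over 2×1.5 h = 3 h.
Per-interval ratio K = (19/30)^(1/2) = 0.7958; K_d = K^(24/1.5) = 0.026.

K_d ≈ 0.026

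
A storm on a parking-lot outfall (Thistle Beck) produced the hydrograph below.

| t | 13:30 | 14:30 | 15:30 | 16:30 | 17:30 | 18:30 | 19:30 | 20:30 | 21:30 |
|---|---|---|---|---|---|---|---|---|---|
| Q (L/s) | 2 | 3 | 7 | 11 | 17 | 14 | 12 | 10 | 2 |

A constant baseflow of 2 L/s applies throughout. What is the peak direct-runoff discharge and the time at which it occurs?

Q_p = 15.0 L/s at t = 17:30

Subtracting baseflow gives direct-runoff ordinates: 0.0, 1.0, 5.0, 9.0, 15.0, 12.0, 10.0, 8.0, 0.0 L/s.
The maximum is 15.0 L/s, occurring at the reading for t = 17:30.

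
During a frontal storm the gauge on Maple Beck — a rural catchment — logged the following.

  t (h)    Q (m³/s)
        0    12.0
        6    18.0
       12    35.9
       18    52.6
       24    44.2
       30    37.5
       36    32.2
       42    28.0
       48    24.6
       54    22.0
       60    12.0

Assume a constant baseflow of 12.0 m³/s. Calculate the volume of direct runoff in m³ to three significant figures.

Direct-runoff ordinates (Q − Q_b): 0.0, 6.0, 23.9, 40.6, 32.2, 25.5, 20.2, 16.0, 12.6, 10.0, 0.0 m³/s.
ΣQ_DR = 187.0 m³/s.
With Δt = 6 h = 21600 s, V = ΣQ_DR · Δt = 187.0 × 21600 = 4.04 × 10^6 m³.

V ≈ 4.04 × 10^6 m³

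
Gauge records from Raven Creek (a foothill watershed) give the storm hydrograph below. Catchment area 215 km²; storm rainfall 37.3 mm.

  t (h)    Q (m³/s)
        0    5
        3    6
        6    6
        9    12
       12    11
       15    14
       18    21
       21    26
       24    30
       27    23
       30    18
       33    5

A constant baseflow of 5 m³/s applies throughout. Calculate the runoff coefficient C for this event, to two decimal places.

C ≈ 0.16

ΣQ_DR = 117.0 m³/s; V = ΣQ_DR·Δt = 1.264 × 10^6 m³.
Runoff depth d = V / A = 5.877 mm.
C = d / P = 5.877 / 37.3 = 0.16.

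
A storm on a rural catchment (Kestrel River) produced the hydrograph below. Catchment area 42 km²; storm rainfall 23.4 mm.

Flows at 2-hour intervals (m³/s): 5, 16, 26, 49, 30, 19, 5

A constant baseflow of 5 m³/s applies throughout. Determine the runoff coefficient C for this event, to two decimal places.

ΣQ_DR = 115.0 m³/s; V = ΣQ_DR·Δt = 8.280 × 10^5 m³.
Runoff depth d = V / A = 19.71 mm.
C = d / P = 19.71 / 23.4 = 0.84.

C ≈ 0.84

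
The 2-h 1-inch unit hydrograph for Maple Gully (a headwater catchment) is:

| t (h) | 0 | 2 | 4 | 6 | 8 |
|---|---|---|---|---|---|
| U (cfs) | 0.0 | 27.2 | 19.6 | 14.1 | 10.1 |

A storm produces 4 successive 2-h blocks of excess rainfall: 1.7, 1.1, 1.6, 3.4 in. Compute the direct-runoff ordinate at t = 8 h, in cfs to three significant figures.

By discrete convolution, Q_j = Σ (P_i / 1 in) · U_{j−i}.
At t = 8 h (j=4): Q = (1.7/1)·10.1 + (1.1/1)·14.1 + (1.6/1)·19.6 + (3.4/1)·27.2 = 157 cfs.

Q ≈ 157 cfs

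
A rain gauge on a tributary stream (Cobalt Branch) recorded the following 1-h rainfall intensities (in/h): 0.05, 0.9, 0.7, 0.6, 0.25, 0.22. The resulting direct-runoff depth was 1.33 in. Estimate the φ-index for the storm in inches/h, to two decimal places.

Only the 3 blocks with intensity above φ contribute runoff: 0.9, 0.7, 0.6 in/h.
Σ(I−φ)·Δt = d  ⇒  (0.9+0.7+0.6 − 3φ)·1 = 1.33
φ = (2.200 − 1.33/1) / 3 = 0.29 in/h.

φ ≈ 0.29 in/h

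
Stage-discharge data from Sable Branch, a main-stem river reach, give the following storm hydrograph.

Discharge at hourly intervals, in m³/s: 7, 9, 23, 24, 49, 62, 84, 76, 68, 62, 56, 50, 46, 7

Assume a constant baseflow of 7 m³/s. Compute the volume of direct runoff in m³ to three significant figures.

Direct-runoff ordinates (Q − Q_b): 0.0, 2.0, 16.0, 17.0, 42.0, 55.0, 77.0, 69.0, 61.0, 55.0, 49.0, 43.0, 39.0, 0.0 m³/s.
ΣQ_DR = 525.0 m³/s.
With Δt = 1 h = 3600 s, V = ΣQ_DR · Δt = 525.0 × 3600 = 1.89 × 10^6 m³.

V ≈ 1.89 × 10^6 m³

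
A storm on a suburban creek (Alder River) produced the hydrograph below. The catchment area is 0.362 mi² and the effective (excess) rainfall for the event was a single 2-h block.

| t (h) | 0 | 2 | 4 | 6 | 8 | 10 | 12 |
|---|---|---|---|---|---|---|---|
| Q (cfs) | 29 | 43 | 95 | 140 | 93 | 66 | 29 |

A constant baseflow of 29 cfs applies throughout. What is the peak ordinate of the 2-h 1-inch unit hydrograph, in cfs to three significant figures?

Direct runoff: 0.0, 14.0, 66.0, 111.0, 64.0, 37.0, 0.0 cfs; ΣQ_DR = 292.0 cfs, peak = 111.0 cfs.
Runoff depth d = ΣQ_DR·Δt / A = 292.0 × 7200 / (0.362 mi²) = 2.500 in.
The 1-inch UH is the DRH scaled by (1 in)/d, so U_p = 111.0 × 1/2.500 = 44.4 cfs.

U_p ≈ 44.4 cfs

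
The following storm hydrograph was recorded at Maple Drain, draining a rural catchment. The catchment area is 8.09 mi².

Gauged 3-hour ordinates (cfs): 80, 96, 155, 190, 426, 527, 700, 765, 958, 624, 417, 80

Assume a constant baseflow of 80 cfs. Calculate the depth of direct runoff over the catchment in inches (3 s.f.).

Direct runoff: 0.0, 16.0, 75.0, 110.0, 346.0, 447.0, 620.0, 685.0, 878.0, 544.0, 337.0, 0.0 cfs; ΣQ_DR = 4058 cfs.
V = ΣQ_DR · Δt = 4058 × 10800 s = 4.383 × 10^7 ft³.
Over A = 8.09 mi², depth = V / A = 2.33 in.

d ≈ 2.33 in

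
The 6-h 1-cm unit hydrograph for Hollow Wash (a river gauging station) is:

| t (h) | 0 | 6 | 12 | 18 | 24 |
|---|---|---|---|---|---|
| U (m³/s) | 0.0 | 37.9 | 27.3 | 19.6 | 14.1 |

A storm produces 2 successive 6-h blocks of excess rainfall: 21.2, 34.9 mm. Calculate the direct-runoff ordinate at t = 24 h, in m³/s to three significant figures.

By discrete convolution, Q_j = Σ (P_i / 10 mm) · U_{j−i}.
At t = 24 h (j=4): Q = (21.2/10)·14.1 + (34.9/10)·19.6 = 98.3 m³/s.

Q ≈ 98.3 m³/s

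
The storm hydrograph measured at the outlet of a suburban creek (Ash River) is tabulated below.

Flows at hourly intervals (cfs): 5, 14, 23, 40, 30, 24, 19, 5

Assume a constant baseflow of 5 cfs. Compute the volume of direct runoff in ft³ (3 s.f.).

Direct-runoff ordinates (Q − Q_b): 0.0, 9.0, 18.0, 35.0, 25.0, 19.0, 14.0, 0.0 cfs.
ΣQ_DR = 120.0 cfs.
With Δt = 1 h = 3600 s, V = ΣQ_DR · Δt = 120.0 × 3600 = 4.32 × 10^5 ft³.

V ≈ 4.32 × 10^5 ft³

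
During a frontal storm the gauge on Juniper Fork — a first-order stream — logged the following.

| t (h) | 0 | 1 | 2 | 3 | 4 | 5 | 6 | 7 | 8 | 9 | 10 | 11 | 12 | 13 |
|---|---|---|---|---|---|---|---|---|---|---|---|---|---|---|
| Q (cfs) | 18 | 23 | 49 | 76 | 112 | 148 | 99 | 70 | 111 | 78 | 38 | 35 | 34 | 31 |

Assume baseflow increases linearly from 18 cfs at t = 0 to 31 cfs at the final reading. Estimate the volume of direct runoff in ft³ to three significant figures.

V ≈ 2.08 × 10^6 ft³

Direct-runoff ordinates (Q − Q_b): 0.00, 4.00, 29.00, 55.00, 90.00, 125.00, 75.00, 45.00, 85.00, 51.00, 10.00, 6.00, 4.00, 0.00 cfs.
ΣQ_DR = 579.0 cfs.
With Δt = 1 h = 3600 s, V = ΣQ_DR · Δt = 579.0 × 3600 = 2.08 × 10^6 ft³.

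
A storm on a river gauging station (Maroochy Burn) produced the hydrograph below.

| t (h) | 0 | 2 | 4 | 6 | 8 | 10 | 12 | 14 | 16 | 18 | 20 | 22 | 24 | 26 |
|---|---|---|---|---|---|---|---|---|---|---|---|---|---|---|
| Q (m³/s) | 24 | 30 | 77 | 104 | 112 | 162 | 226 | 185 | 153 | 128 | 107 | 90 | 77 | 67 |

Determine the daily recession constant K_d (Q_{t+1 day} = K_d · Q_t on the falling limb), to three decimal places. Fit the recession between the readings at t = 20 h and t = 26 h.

K_d ≈ 0.154

Between t = 20 h and t = 26 h the flow falls from 107 to 67 m³/s over 3×2 h = 6 h.
Per-interval ratio K = (67/107)^(1/3) = 0.8555; K_d = K^(24/2) = 0.154.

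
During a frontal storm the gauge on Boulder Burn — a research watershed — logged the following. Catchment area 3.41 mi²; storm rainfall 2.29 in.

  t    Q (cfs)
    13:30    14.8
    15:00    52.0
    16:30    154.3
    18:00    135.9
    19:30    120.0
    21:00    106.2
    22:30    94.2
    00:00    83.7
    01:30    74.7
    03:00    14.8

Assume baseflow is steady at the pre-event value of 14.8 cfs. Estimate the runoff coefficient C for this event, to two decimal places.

ΣQ_DR = 702.6 cfs; V = ΣQ_DR·Δt = 3.794 × 10^6 ft³.
Runoff depth d = V / A = 0.4789 in.
C = d / P = 0.4789 / 2.29 = 0.21.

C ≈ 0.21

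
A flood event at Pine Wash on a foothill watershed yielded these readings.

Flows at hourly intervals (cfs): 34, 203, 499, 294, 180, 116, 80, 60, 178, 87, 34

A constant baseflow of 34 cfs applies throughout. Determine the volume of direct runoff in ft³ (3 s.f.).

Direct-runoff ordinates (Q − Q_b): 0.0, 169.0, 465.0, 260.0, 146.0, 82.0, 46.0, 26.0, 144.0, 53.0, 0.0 cfs.
ΣQ_DR = 1391 cfs.
With Δt = 1 h = 3600 s, V = ΣQ_DR · Δt = 1391 × 3600 = 5.01 × 10^6 ft³.

V ≈ 5.01 × 10^6 ft³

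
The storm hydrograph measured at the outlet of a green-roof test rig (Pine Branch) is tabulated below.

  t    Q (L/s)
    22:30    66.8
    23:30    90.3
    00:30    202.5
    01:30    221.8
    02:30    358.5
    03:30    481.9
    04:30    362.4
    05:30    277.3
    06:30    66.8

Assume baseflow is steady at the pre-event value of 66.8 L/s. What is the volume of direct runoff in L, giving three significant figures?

Direct-runoff ordinates (Q − Q_b): 0.0, 23.5, 135.7, 155.0, 291.7, 415.1, 295.6, 210.5, 0.0 L/s.
ΣQ_DR = 1527 L/s.
With Δt = 1 h = 3600 s, V = ΣQ_DR · Δt = 1527 × 3600 = 5.50 × 10^6 L.

V ≈ 5.50 × 10^6 L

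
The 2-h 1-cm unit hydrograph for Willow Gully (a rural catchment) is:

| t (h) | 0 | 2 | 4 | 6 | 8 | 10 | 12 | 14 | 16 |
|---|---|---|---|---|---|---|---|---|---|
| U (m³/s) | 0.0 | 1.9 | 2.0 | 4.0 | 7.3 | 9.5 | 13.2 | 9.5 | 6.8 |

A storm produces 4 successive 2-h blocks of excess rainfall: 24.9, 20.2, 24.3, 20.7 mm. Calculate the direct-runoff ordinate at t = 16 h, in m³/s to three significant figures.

Q ≈ 87.9 m³/s

By discrete convolution, Q_j = Σ (P_i / 10 mm) · U_{j−i}.
At t = 16 h (j=8): Q = (24.9/10)·6.8 + (20.2/10)·9.5 + (24.3/10)·13.2 + (20.7/10)·9.5 = 87.9 m³/s.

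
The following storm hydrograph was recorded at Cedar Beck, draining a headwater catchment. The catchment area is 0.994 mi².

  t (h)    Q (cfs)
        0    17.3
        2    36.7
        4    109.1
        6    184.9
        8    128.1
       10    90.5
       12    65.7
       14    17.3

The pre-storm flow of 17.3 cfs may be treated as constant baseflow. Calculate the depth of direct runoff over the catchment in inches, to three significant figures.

d ≈ 1.59 in

Direct runoff: 0.0, 19.4, 91.8, 167.6, 110.8, 73.2, 48.4, 0.0 cfs; ΣQ_DR = 511.2 cfs.
V = ΣQ_DR · Δt = 511.2 × 7200 s = 3.681 × 10^6 ft³.
Over A = 0.994 mi², depth = V / A = 1.59 in.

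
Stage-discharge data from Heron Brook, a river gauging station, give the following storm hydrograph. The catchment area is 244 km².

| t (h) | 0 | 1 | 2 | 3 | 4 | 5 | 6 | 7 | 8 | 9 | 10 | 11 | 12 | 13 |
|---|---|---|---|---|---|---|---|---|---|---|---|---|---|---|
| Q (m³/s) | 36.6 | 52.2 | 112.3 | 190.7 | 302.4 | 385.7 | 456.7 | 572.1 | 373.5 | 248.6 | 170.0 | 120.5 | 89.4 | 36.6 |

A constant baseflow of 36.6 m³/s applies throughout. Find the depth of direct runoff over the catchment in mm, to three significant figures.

d ≈ 38.9 mm

Direct runoff: 0.0, 15.6, 75.7, 154.1, 265.8, 349.1, 420.1, 535.5, 336.9, 212.0, 133.4, 83.9, 52.8, 0.0 m³/s; ΣQ_DR = 2635 m³/s.
V = ΣQ_DR · Δt = 2635 × 3600 s = 9.486 × 10^6 m³.
Over A = 244 km², depth = V / A = 38.9 mm.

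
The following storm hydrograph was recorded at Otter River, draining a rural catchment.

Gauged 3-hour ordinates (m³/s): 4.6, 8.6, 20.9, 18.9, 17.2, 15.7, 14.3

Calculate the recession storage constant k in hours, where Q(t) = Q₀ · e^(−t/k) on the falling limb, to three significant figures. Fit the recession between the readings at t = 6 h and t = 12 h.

k ≈ 30.8 h

On the falling limb, Q drops from 20.9 to 17.2 m³/s between t = 6 h and t = 12 h (Δt = 6 h).
k = −Δt / ln(Q₂/Q₁) = −6 / ln(17.2/20.9) = 30.8 h.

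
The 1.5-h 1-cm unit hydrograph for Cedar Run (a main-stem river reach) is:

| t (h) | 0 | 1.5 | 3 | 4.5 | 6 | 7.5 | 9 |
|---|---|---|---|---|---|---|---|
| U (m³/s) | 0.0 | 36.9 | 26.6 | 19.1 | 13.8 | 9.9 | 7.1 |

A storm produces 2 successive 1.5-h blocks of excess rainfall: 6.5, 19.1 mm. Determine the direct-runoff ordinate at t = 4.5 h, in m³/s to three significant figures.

Q ≈ 63.2 m³/s

By discrete convolution, Q_j = Σ (P_i / 10 mm) · U_{j−i}.
At t = 4.5 h (j=3): Q = (6.5/10)·19.1 + (19.1/10)·26.6 = 63.2 m³/s.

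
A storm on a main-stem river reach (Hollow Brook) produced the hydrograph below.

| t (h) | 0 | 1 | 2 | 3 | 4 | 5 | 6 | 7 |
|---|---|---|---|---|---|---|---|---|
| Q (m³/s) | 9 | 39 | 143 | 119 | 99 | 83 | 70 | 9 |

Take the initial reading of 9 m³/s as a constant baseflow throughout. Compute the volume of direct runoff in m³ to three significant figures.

V ≈ 1.80 × 10^6 m³

Direct-runoff ordinates (Q − Q_b): 0.0, 30.0, 134.0, 110.0, 90.0, 74.0, 61.0, 0.0 m³/s.
ΣQ_DR = 499.0 m³/s.
With Δt = 1 h = 3600 s, V = ΣQ_DR · Δt = 499.0 × 3600 = 1.80 × 10^6 m³.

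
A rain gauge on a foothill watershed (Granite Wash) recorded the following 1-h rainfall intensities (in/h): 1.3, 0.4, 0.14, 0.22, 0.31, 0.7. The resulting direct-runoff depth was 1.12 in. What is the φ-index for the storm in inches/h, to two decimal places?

Only the 2 blocks with intensity above φ contribute runoff: 1.3, 0.7 in/h.
Σ(I−φ)·Δt = d  ⇒  (1.3+0.7 − 2φ)·1 = 1.12
φ = (2.000 − 1.12/1) / 2 = 0.44 in/h.

φ ≈ 0.44 in/h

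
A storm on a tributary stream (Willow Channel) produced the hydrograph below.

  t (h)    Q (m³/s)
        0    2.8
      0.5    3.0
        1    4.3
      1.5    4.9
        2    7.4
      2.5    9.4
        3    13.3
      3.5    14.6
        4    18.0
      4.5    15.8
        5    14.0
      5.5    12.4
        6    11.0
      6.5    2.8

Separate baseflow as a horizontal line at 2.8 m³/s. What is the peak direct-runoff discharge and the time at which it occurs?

Subtracting baseflow gives direct-runoff ordinates: 0.0, 0.2, 1.5, 2.1, 4.6, 6.6, 10.5, 11.8, 15.2, 13.0, 11.2, 9.6, 8.2, 0.0 m³/s.
The maximum is 15.2 m³/s, occurring at the reading for t = 4 h.

Q_p = 15.2 m³/s at t = 4 h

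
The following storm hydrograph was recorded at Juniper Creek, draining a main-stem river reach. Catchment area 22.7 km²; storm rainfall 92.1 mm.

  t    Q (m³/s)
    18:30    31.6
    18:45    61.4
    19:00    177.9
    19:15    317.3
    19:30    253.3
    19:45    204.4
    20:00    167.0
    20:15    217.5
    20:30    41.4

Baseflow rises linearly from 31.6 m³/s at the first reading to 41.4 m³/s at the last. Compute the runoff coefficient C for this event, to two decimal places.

ΣQ_DR = 1143 m³/s; V = ΣQ_DR·Δt = 1.029 × 10^6 m³.
Runoff depth d = V / A = 45.33 mm.
C = d / P = 45.33 / 92.1 = 0.49.

C ≈ 0.49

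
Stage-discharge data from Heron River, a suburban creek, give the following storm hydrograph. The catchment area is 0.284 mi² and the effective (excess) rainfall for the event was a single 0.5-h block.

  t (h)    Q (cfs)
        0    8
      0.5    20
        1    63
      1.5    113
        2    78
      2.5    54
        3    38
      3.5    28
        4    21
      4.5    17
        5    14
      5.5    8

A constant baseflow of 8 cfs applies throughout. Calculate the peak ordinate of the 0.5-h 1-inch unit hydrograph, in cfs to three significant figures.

U_p ≈ 105 cfs

Direct runoff: 0.0, 12.0, 55.0, 105.0, 70.0, 46.0, 30.0, 20.0, 13.0, 9.0, 6.0, 0.0 cfs; ΣQ_DR = 366.0 cfs, peak = 105.0 cfs.
Runoff depth d = ΣQ_DR·Δt / A = 366.0 × 1800 / (0.284 mi²) = 0.9985 in.
The 1-inch UH is the DRH scaled by (1 in)/d, so U_p = 105.0 × 1/0.9985 = 105 cfs.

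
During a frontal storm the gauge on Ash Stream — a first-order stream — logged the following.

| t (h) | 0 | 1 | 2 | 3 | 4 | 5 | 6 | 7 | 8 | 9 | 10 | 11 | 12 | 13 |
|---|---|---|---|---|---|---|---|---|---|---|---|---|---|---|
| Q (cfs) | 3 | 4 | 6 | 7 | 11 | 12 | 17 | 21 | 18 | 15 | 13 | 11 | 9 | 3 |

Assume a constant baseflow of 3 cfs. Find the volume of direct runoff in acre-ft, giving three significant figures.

V ≈ 8.93 acre-ft

Direct-runoff ordinates (Q − Q_b): 0.0, 1.0, 3.0, 4.0, 8.0, 9.0, 14.0, 18.0, 15.0, 12.0, 10.0, 8.0, 6.0, 0.0 cfs.
ΣQ_DR = 108.0 cfs.
With Δt = 1 h = 3600 s, V = ΣQ_DR · Δt = 108.0 × 3600 = 3.89 × 10^5 ft³ = 8.93 acre-ft.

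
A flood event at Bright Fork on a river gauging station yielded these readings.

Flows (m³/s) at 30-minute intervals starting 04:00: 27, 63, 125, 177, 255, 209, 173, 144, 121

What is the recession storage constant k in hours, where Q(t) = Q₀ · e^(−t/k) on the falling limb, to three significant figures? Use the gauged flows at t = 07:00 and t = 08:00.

On the falling limb, Q drops from 173 to 121 m³/s between t = 07:00 and t = 08:00 (Δt = 1 h).
k = −Δt / ln(Q₂/Q₁) = −1 / ln(121/173) = 2.80 h.

k ≈ 2.80 h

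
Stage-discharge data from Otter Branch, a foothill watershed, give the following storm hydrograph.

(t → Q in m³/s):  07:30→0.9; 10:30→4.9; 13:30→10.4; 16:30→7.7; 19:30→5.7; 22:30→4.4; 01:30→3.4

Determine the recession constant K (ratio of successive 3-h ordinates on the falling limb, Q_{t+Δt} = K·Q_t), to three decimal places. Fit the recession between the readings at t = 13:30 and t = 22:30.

K ≈ 0.751

Using the recession-limb readings at t = 13:30 and t = 22:30: Q falls from 10.4 to 4.4 m³/s over 3 intervals.
K = (Q₂/Q₁)^(1/3) = (4.4/10.4)^(1/3) = 0.751.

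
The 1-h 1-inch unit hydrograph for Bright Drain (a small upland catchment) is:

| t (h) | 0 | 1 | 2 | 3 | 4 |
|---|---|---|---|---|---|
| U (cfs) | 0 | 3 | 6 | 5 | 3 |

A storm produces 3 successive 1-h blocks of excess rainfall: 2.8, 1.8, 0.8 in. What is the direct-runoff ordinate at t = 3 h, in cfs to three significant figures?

By discrete convolution, Q_j = Σ (P_i / 1 in) · U_{j−i}.
At t = 3 h (j=3): Q = (2.8/1)·5 + (1.8/1)·6 + (0.8/1)·3 = 27.2 cfs.

Q ≈ 27.2 cfs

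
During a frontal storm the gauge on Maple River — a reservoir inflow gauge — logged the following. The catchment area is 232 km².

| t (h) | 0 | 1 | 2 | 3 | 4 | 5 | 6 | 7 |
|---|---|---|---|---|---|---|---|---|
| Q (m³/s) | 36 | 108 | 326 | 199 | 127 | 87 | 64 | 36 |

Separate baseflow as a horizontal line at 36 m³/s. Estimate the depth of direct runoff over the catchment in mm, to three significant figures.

Direct runoff: 0.0, 72.0, 290.0, 163.0, 91.0, 51.0, 28.0, 0.0 m³/s; ΣQ_DR = 695.0 m³/s.
V = ΣQ_DR · Δt = 695.0 × 3600 s = 2.502 × 10^6 m³.
Over A = 232 km², depth = V / A = 10.8 mm.

d ≈ 10.8 mm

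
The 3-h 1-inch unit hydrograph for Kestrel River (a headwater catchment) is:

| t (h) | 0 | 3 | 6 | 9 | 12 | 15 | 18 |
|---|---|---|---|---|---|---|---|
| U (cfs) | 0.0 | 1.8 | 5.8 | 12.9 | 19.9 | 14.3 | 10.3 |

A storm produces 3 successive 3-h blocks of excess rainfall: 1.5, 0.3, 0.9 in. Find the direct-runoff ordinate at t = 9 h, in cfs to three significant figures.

Q ≈ 22.7 cfs

By discrete convolution, Q_j = Σ (P_i / 1 in) · U_{j−i}.
At t = 9 h (j=3): Q = (1.5/1)·12.9 + (0.3/1)·5.8 + (0.9/1)·1.8 = 22.7 cfs.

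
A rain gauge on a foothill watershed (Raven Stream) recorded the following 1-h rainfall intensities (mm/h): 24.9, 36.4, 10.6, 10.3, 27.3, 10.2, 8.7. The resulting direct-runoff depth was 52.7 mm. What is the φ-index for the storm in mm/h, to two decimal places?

φ ≈ 11.97 mm/h

Only the 3 blocks with intensity above φ contribute runoff: 24.9, 36.4, 27.3 mm/h.
Σ(I−φ)·Δt = d  ⇒  (24.9+36.4+27.3 − 3φ)·1 = 52.7
φ = (88.60 − 52.7/1) / 3 = 11.97 mm/h.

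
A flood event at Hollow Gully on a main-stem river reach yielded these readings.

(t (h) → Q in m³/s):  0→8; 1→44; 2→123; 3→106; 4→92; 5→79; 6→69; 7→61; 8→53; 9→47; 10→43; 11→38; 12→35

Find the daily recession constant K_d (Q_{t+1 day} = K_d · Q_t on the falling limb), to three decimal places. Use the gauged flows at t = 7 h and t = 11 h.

K_d ≈ 0.058

Between t = 7 h and t = 11 h the flow falls from 61 to 38 m³/s over 4×1 h = 4 h.
Per-interval ratio K = (38/61)^(1/4) = 0.8884; K_d = K^(24/1) = 0.058.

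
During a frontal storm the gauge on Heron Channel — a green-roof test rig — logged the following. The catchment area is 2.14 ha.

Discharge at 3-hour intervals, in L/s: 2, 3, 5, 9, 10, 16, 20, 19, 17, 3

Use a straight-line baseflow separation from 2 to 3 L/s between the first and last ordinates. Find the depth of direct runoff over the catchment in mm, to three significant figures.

d ≈ 39.9 mm

Direct runoff: 0.00, 0.89, 2.78, 6.67, 7.56, 13.44, 17.33, 16.22, 14.11, 0.00 L/s; ΣQ_DR = 79.00 L/s.
V = ΣQ_DR · Δt = 79.00 × 10800 s = 8.532 × 10^5 L.
Over A = 2.14 ha, depth = V / A = 39.9 mm.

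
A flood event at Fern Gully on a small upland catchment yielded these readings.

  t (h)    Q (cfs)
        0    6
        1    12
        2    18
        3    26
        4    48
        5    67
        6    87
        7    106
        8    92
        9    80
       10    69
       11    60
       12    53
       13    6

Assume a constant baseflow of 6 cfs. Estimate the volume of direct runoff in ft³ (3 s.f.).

V ≈ 2.33 × 10^6 ft³

Direct-runoff ordinates (Q − Q_b): 0.0, 6.0, 12.0, 20.0, 42.0, 61.0, 81.0, 100.0, 86.0, 74.0, 63.0, 54.0, 47.0, 0.0 cfs.
ΣQ_DR = 646.0 cfs.
With Δt = 1 h = 3600 s, V = ΣQ_DR · Δt = 646.0 × 3600 = 2.33 × 10^6 ft³.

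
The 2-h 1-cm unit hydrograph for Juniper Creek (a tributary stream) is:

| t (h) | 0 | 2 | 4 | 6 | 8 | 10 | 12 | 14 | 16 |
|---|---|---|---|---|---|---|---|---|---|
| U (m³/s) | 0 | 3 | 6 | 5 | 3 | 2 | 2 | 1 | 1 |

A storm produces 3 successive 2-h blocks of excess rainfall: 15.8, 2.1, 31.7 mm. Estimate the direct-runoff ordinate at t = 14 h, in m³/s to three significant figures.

By discrete convolution, Q_j = Σ (P_i / 10 mm) · U_{j−i}.
At t = 14 h (j=7): Q = (15.8/10)·1 + (2.1/10)·2 + (31.7/10)·2 = 8.34 m³/s.

Q ≈ 8.34 m³/s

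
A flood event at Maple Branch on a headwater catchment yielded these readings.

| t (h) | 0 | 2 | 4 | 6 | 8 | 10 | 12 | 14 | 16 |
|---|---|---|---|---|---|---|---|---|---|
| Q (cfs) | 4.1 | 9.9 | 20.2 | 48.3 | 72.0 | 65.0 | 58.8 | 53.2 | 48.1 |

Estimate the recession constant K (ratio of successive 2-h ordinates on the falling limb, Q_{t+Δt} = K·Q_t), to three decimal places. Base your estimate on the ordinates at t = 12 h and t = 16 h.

K ≈ 0.904

Using the recession-limb readings at t = 12 h and t = 16 h: Q falls from 58.8 to 48.1 cfs over 2 intervals.
K = (Q₂/Q₁)^(1/2) = (48.1/58.8)^(1/2) = 0.904.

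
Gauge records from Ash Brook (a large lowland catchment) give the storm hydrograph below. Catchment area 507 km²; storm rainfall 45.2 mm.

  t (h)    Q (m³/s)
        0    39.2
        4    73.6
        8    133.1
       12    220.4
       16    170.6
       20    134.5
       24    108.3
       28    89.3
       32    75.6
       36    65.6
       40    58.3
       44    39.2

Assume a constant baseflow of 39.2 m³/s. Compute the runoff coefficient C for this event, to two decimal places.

C ≈ 0.46

ΣQ_DR = 737.3 m³/s; V = ΣQ_DR·Δt = 1.062 × 10^7 m³.
Runoff depth d = V / A = 20.94 mm.
C = d / P = 20.94 / 45.2 = 0.46.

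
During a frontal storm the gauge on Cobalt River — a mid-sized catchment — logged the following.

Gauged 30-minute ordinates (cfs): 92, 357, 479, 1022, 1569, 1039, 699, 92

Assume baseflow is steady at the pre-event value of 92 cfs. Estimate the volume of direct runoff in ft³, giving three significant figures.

Direct-runoff ordinates (Q − Q_b): 0.0, 265.0, 387.0, 930.0, 1477.0, 947.0, 607.0, 0.0 cfs.
ΣQ_DR = 4613 cfs.
With Δt = 0.5 h = 1800 s, V = ΣQ_DR · Δt = 4613 × 1800 = 8.30 × 10^6 ft³.

V ≈ 8.30 × 10^6 ft³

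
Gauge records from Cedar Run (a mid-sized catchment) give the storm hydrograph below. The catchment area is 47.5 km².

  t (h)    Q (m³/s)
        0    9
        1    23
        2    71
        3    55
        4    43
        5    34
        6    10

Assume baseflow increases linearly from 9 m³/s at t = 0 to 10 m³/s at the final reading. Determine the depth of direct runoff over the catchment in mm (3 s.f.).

d ≈ 13.5 mm

Direct runoff: 0.00, 13.83, 61.67, 45.50, 33.33, 24.17, 0.00 m³/s; ΣQ_DR = 178.5 m³/s.
V = ΣQ_DR · Δt = 178.5 × 3600 s = 6.426 × 10^5 m³.
Over A = 47.5 km², depth = V / A = 13.5 mm.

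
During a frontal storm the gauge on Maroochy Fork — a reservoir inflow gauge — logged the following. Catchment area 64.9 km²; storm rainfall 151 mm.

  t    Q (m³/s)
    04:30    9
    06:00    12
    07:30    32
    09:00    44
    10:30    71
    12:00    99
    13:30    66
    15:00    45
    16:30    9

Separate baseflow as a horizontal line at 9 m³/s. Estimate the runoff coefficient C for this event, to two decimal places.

C ≈ 0.17

ΣQ_DR = 306.0 m³/s; V = ΣQ_DR·Δt = 1.652 × 10^6 m³.
Runoff depth d = V / A = 25.46 mm.
C = d / P = 25.46 / 151 = 0.17.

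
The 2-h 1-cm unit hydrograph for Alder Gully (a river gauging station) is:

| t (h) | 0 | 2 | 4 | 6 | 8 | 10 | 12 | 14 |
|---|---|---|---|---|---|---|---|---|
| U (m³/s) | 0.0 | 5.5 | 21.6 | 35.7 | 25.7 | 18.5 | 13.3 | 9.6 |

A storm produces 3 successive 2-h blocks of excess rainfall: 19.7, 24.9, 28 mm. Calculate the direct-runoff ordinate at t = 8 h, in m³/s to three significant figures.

Q ≈ 200 m³/s

By discrete convolution, Q_j = Σ (P_i / 10 mm) · U_{j−i}.
At t = 8 h (j=4): Q = (19.7/10)·25.7 + (24.9/10)·35.7 + (28/10)·21.6 = 200 m³/s.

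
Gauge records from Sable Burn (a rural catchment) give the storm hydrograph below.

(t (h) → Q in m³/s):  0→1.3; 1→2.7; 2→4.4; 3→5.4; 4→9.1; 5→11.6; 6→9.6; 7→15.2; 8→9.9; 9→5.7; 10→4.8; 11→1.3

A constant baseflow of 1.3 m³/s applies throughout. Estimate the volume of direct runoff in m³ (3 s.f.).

Direct-runoff ordinates (Q − Q_b): 0.0, 1.4, 3.1, 4.1, 7.8, 10.3, 8.3, 13.9, 8.6, 4.4, 3.5, 0.0 m³/s.
ΣQ_DR = 65.40 m³/s.
With Δt = 1 h = 3600 s, V = ΣQ_DR · Δt = 65.40 × 3600 = 2.35 × 10^5 m³.

V ≈ 2.35 × 10^5 m³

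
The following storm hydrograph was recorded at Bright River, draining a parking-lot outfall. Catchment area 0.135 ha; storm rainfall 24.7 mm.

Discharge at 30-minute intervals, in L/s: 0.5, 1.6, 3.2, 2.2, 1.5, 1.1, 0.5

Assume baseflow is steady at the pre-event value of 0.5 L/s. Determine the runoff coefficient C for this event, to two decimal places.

C ≈ 0.38

ΣQ_DR = 7.100 L/s; V = ΣQ_DR·Δt = 12780 L.
Runoff depth d = V / A = 9.467 mm.
C = d / P = 9.467 / 24.7 = 0.38.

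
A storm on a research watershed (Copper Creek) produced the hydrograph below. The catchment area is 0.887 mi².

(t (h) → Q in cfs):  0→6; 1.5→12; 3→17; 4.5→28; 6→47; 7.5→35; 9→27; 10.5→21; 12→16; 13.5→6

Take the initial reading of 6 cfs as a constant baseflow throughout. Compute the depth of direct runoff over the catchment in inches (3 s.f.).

d ≈ 0.406 in

Direct runoff: 0.0, 6.0, 11.0, 22.0, 41.0, 29.0, 21.0, 15.0, 10.0, 0.0 cfs; ΣQ_DR = 155.0 cfs.
V = ΣQ_DR · Δt = 155.0 × 5400 s = 8.370 × 10^5 ft³.
Over A = 0.887 mi², depth = V / A = 0.406 in.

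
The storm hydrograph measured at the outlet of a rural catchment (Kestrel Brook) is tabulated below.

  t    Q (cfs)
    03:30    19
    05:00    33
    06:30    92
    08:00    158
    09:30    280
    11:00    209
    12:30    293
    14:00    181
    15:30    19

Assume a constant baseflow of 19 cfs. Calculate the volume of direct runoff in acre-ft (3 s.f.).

Direct-runoff ordinates (Q − Q_b): 0.0, 14.0, 73.0, 139.0, 261.0, 190.0, 274.0, 162.0, 0.0 cfs.
ΣQ_DR = 1113 cfs.
With Δt = 1.5 h = 5400 s, V = ΣQ_DR · Δt = 1113 × 5400 = 6.01 × 10^6 ft³ = 138 acre-ft.

V ≈ 138 acre-ft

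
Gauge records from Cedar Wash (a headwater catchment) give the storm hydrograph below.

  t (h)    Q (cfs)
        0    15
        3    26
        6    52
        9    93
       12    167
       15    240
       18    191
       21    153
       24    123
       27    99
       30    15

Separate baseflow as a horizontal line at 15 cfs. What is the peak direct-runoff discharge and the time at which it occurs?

Subtracting baseflow gives direct-runoff ordinates: 0.0, 11.0, 37.0, 78.0, 152.0, 225.0, 176.0, 138.0, 108.0, 84.0, 0.0 cfs.
The maximum is 225.0 cfs, occurring at the reading for t = 15 h.

Q_p = 225.0 cfs at t = 15 h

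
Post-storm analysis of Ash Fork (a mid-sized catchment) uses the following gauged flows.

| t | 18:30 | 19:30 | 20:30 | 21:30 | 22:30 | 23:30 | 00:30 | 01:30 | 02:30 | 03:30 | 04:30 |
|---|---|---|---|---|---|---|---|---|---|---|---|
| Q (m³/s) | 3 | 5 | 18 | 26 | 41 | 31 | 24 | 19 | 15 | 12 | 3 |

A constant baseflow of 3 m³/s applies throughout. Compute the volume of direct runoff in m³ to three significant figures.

Direct-runoff ordinates (Q − Q_b): 0.0, 2.0, 15.0, 23.0, 38.0, 28.0, 21.0, 16.0, 12.0, 9.0, 0.0 m³/s.
ΣQ_DR = 164.0 m³/s.
With Δt = 1 h = 3600 s, V = ΣQ_DR · Δt = 164.0 × 3600 = 5.90 × 10^5 m³.

V ≈ 5.90 × 10^5 m³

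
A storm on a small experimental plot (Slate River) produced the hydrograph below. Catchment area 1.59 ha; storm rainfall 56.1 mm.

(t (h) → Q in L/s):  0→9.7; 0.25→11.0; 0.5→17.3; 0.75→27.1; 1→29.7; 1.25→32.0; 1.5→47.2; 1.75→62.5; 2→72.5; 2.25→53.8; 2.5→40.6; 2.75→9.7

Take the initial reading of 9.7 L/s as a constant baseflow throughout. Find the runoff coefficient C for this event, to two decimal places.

ΣQ_DR = 296.7 L/s; V = ΣQ_DR·Δt = 2.670 × 10^5 L.
Runoff depth d = V / A = 16.79 mm.
C = d / P = 16.79 / 56.1 = 0.30.

C ≈ 0.30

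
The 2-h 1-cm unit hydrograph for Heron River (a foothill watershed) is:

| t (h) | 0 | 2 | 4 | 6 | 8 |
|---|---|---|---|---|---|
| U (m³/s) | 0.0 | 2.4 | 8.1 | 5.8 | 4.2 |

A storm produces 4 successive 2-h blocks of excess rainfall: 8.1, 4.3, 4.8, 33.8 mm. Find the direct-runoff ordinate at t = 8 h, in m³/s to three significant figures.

By discrete convolution, Q_j = Σ (P_i / 10 mm) · U_{j−i}.
At t = 8 h (j=4): Q = (8.1/10)·4.2 + (4.3/10)·5.8 + (4.8/10)·8.1 + (33.8/10)·2.4 = 17.9 m³/s.

Q ≈ 17.9 m³/s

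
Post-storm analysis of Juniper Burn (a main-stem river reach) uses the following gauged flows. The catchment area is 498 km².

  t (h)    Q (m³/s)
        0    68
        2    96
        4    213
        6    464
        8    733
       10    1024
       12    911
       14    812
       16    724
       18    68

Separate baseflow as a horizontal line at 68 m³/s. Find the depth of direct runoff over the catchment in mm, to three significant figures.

Direct runoff: 0.0, 28.0, 145.0, 396.0, 665.0, 956.0, 843.0, 744.0, 656.0, 0.0 m³/s; ΣQ_DR = 4433 m³/s.
V = ΣQ_DR · Δt = 4433 × 7200 s = 3.192 × 10^7 m³.
Over A = 498 km², depth = V / A = 64.1 mm.

d ≈ 64.1 mm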